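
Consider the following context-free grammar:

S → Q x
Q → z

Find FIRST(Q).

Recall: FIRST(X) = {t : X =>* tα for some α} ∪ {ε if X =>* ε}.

We compute FIRST(Q) using the standard algorithm.
FIRST(Q) = {z}
FIRST(S) = {z}
Therefore, FIRST(Q) = {z}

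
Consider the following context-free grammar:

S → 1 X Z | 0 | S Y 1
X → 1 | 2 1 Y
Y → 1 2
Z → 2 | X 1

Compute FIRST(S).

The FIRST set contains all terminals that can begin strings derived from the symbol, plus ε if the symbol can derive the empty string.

We compute FIRST(S) using the standard algorithm.
FIRST(S) = {0, 1}
FIRST(X) = {1, 2}
FIRST(Y) = {1}
FIRST(Z) = {1, 2}
Therefore, FIRST(S) = {0, 1}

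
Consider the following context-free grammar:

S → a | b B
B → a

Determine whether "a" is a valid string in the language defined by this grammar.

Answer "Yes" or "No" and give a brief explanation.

Yes - a valid derivation exists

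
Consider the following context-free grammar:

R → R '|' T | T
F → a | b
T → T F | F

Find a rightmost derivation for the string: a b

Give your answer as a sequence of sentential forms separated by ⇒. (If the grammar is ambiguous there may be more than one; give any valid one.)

R ⇒ T ⇒ T F ⇒ T b ⇒ F b ⇒ a b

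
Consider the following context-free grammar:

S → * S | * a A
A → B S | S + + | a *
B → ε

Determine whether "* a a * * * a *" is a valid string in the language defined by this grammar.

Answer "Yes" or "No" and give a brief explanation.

No - no valid derivation exists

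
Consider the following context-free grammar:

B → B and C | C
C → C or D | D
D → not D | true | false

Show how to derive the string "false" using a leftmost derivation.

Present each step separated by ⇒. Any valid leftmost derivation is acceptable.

B ⇒ C ⇒ D ⇒ false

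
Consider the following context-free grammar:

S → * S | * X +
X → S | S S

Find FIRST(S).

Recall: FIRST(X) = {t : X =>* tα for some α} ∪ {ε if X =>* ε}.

We compute FIRST(S) using the standard algorithm.
FIRST(S) = {*}
FIRST(X) = {*}
Therefore, FIRST(S) = {*}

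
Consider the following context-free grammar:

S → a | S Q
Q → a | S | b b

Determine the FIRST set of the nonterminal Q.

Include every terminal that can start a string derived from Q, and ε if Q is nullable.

We compute FIRST(Q) using the standard algorithm.
FIRST(Q) = {a, b}
FIRST(S) = {a}
Therefore, FIRST(Q) = {a, b}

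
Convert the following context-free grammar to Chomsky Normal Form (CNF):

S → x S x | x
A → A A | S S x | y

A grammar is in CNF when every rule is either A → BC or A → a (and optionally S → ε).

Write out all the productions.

TX → x; S → x; A → y; S → TX X0; X0 → S TX; A → A A; A → S X1; X1 → S TX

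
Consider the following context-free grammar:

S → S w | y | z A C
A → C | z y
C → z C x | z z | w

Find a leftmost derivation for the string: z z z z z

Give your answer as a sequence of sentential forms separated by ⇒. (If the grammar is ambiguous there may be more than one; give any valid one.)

S ⇒ z A C ⇒ z C C ⇒ z z z C ⇒ z z z z z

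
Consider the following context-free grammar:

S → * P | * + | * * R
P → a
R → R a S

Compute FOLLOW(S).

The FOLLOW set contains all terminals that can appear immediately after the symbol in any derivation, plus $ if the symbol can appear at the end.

We compute FOLLOW(S) using the standard algorithm.
FOLLOW(S) starts with {$}.
FIRST(P) = {a}
FIRST(R) = {}
FIRST(S) = {*}
FOLLOW(P) = {$, a}
FOLLOW(R) = {$, a}
FOLLOW(S) = {$, a}
Therefore, FOLLOW(S) = {$, a}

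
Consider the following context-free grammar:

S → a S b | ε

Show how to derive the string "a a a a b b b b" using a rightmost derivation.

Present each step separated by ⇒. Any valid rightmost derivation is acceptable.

S ⇒ a S b ⇒ a a S b b ⇒ a a a S b b b ⇒ a a a a S b b b b ⇒ a a a a b b b b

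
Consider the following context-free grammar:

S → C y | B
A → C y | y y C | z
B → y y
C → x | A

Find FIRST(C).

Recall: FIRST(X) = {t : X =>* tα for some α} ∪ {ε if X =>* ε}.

We compute FIRST(C) using the standard algorithm.
FIRST(A) = {x, y, z}
FIRST(B) = {y}
FIRST(C) = {x, y, z}
FIRST(S) = {x, y, z}
Therefore, FIRST(C) = {x, y, z}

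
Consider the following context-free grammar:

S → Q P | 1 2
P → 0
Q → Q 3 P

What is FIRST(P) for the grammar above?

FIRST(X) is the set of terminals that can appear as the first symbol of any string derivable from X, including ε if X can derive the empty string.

We compute FIRST(P) using the standard algorithm.
FIRST(P) = {0}
FIRST(Q) = {}
FIRST(S) = {1}
Therefore, FIRST(P) = {0}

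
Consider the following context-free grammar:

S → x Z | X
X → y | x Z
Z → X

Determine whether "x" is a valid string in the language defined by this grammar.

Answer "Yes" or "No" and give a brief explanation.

No - no valid derivation exists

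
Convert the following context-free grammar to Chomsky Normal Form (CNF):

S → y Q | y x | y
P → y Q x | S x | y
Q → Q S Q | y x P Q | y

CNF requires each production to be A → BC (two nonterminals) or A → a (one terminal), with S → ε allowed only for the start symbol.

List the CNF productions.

TY → y; TX → x; S → y; P → y; Q → y; S → TY Q; S → TY TX; P → TY X0; X0 → Q TX; P → S TX; Q → Q X1; X1 → S Q; Q → TY X2; X2 → TX X3; X3 → P Q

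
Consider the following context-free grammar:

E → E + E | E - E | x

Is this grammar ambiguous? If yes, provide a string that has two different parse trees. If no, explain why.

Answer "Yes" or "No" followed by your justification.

Yes - the string 'x + x + x + x - x' has two distinct leftmost derivations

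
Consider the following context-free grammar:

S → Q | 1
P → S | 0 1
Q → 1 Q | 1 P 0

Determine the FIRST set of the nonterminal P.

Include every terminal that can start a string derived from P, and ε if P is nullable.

We compute FIRST(P) using the standard algorithm.
FIRST(P) = {0, 1}
FIRST(Q) = {1}
FIRST(S) = {1}
Therefore, FIRST(P) = {0, 1}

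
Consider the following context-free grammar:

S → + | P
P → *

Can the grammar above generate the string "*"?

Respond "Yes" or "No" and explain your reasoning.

Yes - a valid derivation exists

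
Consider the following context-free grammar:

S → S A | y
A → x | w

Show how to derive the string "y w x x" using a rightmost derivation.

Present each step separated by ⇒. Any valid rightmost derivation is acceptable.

S ⇒ S A ⇒ S x ⇒ S A x ⇒ S x x ⇒ S A x x ⇒ S w x x ⇒ y w x x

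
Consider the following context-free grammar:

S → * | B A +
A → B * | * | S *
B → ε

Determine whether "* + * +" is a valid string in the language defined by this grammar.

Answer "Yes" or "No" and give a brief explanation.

Yes - a valid derivation exists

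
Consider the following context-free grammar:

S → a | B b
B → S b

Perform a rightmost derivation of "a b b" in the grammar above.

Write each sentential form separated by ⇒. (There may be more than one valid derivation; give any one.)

S ⇒ B b ⇒ S b b ⇒ a b b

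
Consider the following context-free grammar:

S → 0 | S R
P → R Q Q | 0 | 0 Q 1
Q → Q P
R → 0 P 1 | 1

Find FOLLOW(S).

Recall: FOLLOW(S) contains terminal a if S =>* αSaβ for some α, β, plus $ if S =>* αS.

We compute FOLLOW(S) using the standard algorithm.
FOLLOW(S) starts with {$}.
FIRST(P) = {0, 1}
FIRST(Q) = {}
FIRST(R) = {0, 1}
FIRST(S) = {0}
FOLLOW(P) = {0, 1}
FOLLOW(Q) = {0, 1}
FOLLOW(R) = {$, 0, 1}
FOLLOW(S) = {$, 0, 1}
Therefore, FOLLOW(S) = {$, 0, 1}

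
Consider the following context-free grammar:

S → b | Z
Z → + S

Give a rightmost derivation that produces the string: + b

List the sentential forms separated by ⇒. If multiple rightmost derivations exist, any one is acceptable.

S ⇒ Z ⇒ + S ⇒ + b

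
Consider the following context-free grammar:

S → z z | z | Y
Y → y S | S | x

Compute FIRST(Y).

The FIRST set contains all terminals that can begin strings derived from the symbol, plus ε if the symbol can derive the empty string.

We compute FIRST(Y) using the standard algorithm.
FIRST(S) = {x, y, z}
FIRST(Y) = {x, y, z}
Therefore, FIRST(Y) = {x, y, z}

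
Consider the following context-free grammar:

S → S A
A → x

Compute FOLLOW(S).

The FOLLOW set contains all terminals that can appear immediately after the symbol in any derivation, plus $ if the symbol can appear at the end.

We compute FOLLOW(S) using the standard algorithm.
FOLLOW(S) starts with {$}.
FIRST(A) = {x}
FIRST(S) = {}
FOLLOW(A) = {$, x}
FOLLOW(S) = {$, x}
Therefore, FOLLOW(S) = {$, x}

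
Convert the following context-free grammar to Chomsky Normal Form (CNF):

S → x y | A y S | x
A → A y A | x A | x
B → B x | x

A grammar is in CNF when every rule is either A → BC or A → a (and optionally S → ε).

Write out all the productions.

TX → x; TY → y; S → x; A → x; B → x; S → TX TY; S → A X0; X0 → TY S; A → A X1; X1 → TY A; A → TX A; B → B TX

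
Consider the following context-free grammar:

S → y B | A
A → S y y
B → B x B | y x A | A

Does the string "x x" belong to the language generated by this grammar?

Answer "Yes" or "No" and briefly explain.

No - no valid derivation exists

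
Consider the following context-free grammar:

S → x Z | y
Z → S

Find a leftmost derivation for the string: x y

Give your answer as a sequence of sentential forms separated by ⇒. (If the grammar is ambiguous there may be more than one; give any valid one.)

S ⇒ x Z ⇒ x S ⇒ x y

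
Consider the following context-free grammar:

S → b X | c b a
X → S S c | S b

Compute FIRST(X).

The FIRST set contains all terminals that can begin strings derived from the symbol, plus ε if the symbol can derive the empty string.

We compute FIRST(X) using the standard algorithm.
FIRST(S) = {b, c}
FIRST(X) = {b, c}
Therefore, FIRST(X) = {b, c}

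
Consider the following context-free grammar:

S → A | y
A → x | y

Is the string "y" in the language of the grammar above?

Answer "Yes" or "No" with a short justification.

Yes - a valid derivation exists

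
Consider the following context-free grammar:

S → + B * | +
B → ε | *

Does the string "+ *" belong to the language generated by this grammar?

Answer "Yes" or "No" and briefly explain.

Yes - a valid derivation exists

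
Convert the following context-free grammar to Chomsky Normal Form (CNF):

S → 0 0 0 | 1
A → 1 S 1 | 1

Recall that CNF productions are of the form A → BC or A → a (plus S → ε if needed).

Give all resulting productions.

T0 → 0; S → 1; T1 → 1; A → 1; S → T0 X0; X0 → T0 T0; A → T1 X1; X1 → S T1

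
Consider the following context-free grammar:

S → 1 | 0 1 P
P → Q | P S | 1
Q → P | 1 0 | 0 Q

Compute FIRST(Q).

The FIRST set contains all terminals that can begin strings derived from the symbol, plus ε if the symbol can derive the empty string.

We compute FIRST(Q) using the standard algorithm.
FIRST(P) = {0, 1}
FIRST(Q) = {0, 1}
FIRST(S) = {0, 1}
Therefore, FIRST(Q) = {0, 1}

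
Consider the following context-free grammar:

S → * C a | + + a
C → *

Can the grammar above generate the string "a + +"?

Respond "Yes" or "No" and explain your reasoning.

No - no valid derivation exists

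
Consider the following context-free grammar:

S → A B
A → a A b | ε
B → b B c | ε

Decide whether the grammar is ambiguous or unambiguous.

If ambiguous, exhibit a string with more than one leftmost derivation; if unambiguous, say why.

Unambiguous - every string in the language has a unique leftmost derivation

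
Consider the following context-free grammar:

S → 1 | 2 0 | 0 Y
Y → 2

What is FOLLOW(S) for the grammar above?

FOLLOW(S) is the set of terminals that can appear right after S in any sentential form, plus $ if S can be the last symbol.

We compute FOLLOW(S) using the standard algorithm.
FOLLOW(S) starts with {$}.
FIRST(S) = {0, 1, 2}
FIRST(Y) = {2}
FOLLOW(S) = {$}
FOLLOW(Y) = {$}
Therefore, FOLLOW(S) = {$}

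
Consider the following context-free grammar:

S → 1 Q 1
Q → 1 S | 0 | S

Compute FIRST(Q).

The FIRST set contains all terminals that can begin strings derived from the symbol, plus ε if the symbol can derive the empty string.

We compute FIRST(Q) using the standard algorithm.
FIRST(Q) = {0, 1}
FIRST(S) = {1}
Therefore, FIRST(Q) = {0, 1}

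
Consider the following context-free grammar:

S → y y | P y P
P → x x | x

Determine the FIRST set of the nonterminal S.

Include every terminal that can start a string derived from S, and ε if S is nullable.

We compute FIRST(S) using the standard algorithm.
FIRST(P) = {x}
FIRST(S) = {x, y}
Therefore, FIRST(S) = {x, y}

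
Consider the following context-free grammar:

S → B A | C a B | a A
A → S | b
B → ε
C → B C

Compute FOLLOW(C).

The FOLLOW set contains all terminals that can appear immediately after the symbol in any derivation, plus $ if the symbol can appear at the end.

We compute FOLLOW(C) using the standard algorithm.
FOLLOW(S) starts with {$}.
FIRST(A) = {a, b}
FIRST(B) = {ε}
FIRST(C) = {}
FIRST(S) = {a, b}
FOLLOW(A) = {$}
FOLLOW(B) = {$, a, b}
FOLLOW(C) = {a}
FOLLOW(S) = {$}
Therefore, FOLLOW(C) = {a}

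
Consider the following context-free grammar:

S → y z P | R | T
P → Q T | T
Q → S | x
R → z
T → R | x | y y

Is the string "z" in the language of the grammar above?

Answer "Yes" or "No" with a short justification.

Yes - a valid derivation exists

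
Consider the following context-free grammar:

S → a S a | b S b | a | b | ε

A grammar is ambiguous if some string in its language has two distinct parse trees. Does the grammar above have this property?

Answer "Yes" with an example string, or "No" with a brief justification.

No - the grammar is unambiguous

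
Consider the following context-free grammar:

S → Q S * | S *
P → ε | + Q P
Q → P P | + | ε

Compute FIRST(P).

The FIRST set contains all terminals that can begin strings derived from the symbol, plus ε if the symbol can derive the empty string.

We compute FIRST(P) using the standard algorithm.
FIRST(P) = {+, ε}
FIRST(Q) = {+, ε}
FIRST(S) = {+}
Therefore, FIRST(P) = {+, ε}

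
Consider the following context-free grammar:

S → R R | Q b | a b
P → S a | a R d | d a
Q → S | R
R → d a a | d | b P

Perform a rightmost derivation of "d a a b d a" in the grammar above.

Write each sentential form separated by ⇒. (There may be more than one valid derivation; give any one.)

S ⇒ R R ⇒ R b P ⇒ R b d a ⇒ d a a b d a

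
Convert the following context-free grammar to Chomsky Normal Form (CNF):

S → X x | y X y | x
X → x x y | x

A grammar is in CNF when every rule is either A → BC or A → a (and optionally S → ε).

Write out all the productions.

TX → x; TY → y; S → x; X → x; S → X TX; S → TY X0; X0 → X TY; X → TX X1; X1 → TX TY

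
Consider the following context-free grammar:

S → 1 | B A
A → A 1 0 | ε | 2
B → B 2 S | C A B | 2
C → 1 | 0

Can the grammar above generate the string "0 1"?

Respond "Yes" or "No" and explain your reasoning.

No - no valid derivation exists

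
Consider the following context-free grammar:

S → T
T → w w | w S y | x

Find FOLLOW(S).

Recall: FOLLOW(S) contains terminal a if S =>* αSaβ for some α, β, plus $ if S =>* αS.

We compute FOLLOW(S) using the standard algorithm.
FOLLOW(S) starts with {$}.
FIRST(S) = {w, x}
FIRST(T) = {w, x}
FOLLOW(S) = {$, y}
FOLLOW(T) = {$, y}
Therefore, FOLLOW(S) = {$, y}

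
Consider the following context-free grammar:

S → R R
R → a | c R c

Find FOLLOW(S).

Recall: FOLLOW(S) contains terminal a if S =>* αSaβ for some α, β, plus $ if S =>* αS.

We compute FOLLOW(S) using the standard algorithm.
FOLLOW(S) starts with {$}.
FIRST(R) = {a, c}
FIRST(S) = {a, c}
FOLLOW(R) = {$, a, c}
FOLLOW(S) = {$}
Therefore, FOLLOW(S) = {$}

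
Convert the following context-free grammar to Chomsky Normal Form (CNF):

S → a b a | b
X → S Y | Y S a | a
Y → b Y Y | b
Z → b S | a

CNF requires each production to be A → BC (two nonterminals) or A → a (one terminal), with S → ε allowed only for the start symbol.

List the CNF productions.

TA → a; TB → b; S → b; X → a; Y → b; Z → a; S → TA X0; X0 → TB TA; X → S Y; X → Y X1; X1 → S TA; Y → TB X2; X2 → Y Y; Z → TB S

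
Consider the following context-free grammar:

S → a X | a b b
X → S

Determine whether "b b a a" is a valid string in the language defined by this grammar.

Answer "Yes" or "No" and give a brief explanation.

No - no valid derivation exists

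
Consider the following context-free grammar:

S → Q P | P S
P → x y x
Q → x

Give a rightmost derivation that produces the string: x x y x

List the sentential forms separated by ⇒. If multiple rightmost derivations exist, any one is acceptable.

S ⇒ Q P ⇒ Q x y x ⇒ x x y x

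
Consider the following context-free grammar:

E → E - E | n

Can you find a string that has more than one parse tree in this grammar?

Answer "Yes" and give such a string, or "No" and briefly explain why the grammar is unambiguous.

Yes - the string 'n - n - n - n' has two distinct parse trees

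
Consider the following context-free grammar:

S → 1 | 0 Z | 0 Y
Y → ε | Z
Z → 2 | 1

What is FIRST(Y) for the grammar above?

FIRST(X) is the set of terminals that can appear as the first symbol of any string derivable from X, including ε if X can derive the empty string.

We compute FIRST(Y) using the standard algorithm.
FIRST(S) = {0, 1}
FIRST(Y) = {1, 2, ε}
FIRST(Z) = {1, 2}
Therefore, FIRST(Y) = {1, 2, ε}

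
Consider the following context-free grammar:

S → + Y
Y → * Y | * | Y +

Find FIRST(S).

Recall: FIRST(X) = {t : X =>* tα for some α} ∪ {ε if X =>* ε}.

We compute FIRST(S) using the standard algorithm.
FIRST(S) = {+}
FIRST(Y) = {*}
Therefore, FIRST(S) = {+}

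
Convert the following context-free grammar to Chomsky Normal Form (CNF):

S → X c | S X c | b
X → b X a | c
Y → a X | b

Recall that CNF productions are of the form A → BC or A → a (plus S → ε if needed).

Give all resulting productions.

TC → c; S → b; TB → b; TA → a; X → c; Y → b; S → X TC; S → S X0; X0 → X TC; X → TB X1; X1 → X TA; Y → TA X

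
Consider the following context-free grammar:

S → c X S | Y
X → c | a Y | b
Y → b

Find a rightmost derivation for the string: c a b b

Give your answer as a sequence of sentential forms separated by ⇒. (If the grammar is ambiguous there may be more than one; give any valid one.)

S ⇒ c X S ⇒ c X Y ⇒ c X b ⇒ c a Y b ⇒ c a b b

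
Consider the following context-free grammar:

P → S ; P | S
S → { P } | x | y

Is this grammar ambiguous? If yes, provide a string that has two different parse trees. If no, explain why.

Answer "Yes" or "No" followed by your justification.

No - the grammar is unambiguous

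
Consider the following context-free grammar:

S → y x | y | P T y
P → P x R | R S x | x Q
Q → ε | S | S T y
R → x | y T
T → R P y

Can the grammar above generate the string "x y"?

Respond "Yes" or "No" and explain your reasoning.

No - no valid derivation exists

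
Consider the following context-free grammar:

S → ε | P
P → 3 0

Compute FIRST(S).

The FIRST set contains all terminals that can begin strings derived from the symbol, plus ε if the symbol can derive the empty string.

We compute FIRST(S) using the standard algorithm.
FIRST(P) = {3}
FIRST(S) = {3, ε}
Therefore, FIRST(S) = {3, ε}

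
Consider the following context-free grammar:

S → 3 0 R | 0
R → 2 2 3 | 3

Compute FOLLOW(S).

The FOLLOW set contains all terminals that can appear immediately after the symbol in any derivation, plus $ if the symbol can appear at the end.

We compute FOLLOW(S) using the standard algorithm.
FOLLOW(S) starts with {$}.
FIRST(R) = {2, 3}
FIRST(S) = {0, 3}
FOLLOW(R) = {$}
FOLLOW(S) = {$}
Therefore, FOLLOW(S) = {$}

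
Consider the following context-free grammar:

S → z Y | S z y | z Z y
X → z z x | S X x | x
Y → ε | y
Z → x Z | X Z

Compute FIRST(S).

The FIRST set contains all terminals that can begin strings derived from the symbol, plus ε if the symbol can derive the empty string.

We compute FIRST(S) using the standard algorithm.
FIRST(S) = {z}
FIRST(X) = {x, z}
FIRST(Y) = {y, ε}
FIRST(Z) = {x, z}
Therefore, FIRST(S) = {z}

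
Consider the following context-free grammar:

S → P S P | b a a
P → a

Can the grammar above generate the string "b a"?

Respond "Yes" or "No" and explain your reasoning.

No - no valid derivation exists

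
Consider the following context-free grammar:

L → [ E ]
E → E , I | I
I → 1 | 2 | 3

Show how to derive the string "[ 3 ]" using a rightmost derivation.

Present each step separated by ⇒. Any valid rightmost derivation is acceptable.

L ⇒ [ E ] ⇒ [ I ] ⇒ [ 3 ]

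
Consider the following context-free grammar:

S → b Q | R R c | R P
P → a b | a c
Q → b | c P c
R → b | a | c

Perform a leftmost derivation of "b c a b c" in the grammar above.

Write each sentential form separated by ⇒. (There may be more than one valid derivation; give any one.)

S ⇒ b Q ⇒ b c P c ⇒ b c a b c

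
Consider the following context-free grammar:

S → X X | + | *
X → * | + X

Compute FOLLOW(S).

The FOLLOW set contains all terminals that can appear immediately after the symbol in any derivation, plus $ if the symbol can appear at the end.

We compute FOLLOW(S) using the standard algorithm.
FOLLOW(S) starts with {$}.
FIRST(S) = {*, +}
FIRST(X) = {*, +}
FOLLOW(S) = {$}
FOLLOW(X) = {$, *, +}
Therefore, FOLLOW(S) = {$}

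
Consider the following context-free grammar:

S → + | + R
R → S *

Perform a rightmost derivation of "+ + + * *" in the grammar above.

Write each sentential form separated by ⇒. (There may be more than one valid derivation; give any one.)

S ⇒ + R ⇒ + S * ⇒ + + R * ⇒ + + S * * ⇒ + + + * *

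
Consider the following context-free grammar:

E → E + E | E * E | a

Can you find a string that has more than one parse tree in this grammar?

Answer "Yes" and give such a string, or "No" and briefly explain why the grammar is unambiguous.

Yes - the string 'a + a * a + a * a + a' has two distinct parse trees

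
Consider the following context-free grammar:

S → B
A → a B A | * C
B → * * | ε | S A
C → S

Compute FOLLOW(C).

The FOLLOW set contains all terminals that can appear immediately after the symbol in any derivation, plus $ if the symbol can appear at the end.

We compute FOLLOW(C) using the standard algorithm.
FOLLOW(S) starts with {$}.
FIRST(A) = {*, a}
FIRST(B) = {*, a, ε}
FIRST(C) = {*, a, ε}
FIRST(S) = {*, a, ε}
FOLLOW(A) = {$, *, a}
FOLLOW(B) = {$, *, a}
FOLLOW(C) = {$, *, a}
FOLLOW(S) = {$, *, a}
Therefore, FOLLOW(C) = {$, *, a}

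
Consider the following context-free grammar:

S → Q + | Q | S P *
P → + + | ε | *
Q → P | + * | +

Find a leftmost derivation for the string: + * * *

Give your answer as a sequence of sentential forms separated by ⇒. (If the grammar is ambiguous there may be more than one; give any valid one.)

S ⇒ S P * ⇒ Q P * ⇒ + * P * ⇒ + * * *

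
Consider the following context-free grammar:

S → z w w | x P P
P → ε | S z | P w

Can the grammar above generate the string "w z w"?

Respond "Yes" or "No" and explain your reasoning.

No - no valid derivation exists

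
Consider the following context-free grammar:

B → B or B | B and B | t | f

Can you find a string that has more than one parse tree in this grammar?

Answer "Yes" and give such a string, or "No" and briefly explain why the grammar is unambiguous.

Yes - the string 't or t and f and t' has two distinct parse trees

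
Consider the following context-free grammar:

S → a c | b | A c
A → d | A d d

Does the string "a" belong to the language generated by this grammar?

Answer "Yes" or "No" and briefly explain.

No - no valid derivation exists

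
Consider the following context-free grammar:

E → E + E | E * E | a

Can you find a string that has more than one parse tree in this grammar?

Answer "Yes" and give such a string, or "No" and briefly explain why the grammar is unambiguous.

Yes - the string 'a + a * a * a * a' has two distinct parse trees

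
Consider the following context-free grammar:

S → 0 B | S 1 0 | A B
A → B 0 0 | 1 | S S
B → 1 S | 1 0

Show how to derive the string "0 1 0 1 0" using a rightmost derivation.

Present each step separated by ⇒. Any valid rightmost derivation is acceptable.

S ⇒ S 1 0 ⇒ 0 B 1 0 ⇒ 0 1 0 1 0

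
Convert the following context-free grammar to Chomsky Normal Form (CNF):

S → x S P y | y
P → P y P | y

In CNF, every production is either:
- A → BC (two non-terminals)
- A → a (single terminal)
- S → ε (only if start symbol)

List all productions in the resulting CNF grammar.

TX → x; TY → y; S → y; P → y; S → TX X0; X0 → S X1; X1 → P TY; P → P X2; X2 → TY P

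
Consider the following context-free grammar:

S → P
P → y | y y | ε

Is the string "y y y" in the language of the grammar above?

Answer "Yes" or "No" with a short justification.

No - no valid derivation exists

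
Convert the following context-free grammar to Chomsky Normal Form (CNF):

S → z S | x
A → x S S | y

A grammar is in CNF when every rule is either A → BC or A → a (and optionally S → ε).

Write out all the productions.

TZ → z; S → x; TX → x; A → y; S → TZ S; A → TX X0; X0 → S S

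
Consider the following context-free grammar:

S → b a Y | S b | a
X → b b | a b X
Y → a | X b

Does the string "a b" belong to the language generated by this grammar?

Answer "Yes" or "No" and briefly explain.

Yes - a valid derivation exists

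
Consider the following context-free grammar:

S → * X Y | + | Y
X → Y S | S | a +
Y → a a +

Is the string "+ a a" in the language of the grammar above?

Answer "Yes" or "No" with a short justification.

No - no valid derivation exists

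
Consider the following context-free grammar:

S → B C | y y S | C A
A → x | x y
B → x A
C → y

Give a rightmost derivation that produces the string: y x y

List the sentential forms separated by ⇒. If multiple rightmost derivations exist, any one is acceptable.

S ⇒ C A ⇒ C x y ⇒ y x y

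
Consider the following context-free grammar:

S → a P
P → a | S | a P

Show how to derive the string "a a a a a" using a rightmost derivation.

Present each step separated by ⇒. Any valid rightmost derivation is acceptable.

S ⇒ a P ⇒ a a P ⇒ a a a P ⇒ a a a a P ⇒ a a a a a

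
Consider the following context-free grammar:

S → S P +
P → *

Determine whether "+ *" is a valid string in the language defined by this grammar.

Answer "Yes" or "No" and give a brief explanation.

No - no valid derivation exists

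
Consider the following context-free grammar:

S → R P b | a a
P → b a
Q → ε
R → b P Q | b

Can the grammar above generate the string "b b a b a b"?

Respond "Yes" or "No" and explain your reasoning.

Yes - a valid derivation exists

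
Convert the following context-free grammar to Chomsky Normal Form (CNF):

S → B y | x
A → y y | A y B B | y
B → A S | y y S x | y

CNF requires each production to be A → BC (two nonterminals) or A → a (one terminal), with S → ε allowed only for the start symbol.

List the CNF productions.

TY → y; S → x; A → y; TX → x; B → y; S → B TY; A → TY TY; A → A X0; X0 → TY X1; X1 → B B; B → A S; B → TY X2; X2 → TY X3; X3 → S TX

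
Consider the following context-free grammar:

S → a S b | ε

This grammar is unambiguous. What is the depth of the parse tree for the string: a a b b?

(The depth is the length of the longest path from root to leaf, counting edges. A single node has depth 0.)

3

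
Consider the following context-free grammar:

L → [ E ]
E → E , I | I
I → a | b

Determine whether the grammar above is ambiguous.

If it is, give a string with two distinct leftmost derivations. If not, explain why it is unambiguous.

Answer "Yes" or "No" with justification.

No - the grammar is unambiguous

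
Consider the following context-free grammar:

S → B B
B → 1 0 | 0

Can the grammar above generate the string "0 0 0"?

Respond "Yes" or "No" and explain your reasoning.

No - no valid derivation exists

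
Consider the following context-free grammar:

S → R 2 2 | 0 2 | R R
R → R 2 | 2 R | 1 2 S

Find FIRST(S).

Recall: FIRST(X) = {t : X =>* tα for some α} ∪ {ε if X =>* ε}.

We compute FIRST(S) using the standard algorithm.
FIRST(R) = {1, 2}
FIRST(S) = {0, 1, 2}
Therefore, FIRST(S) = {0, 1, 2}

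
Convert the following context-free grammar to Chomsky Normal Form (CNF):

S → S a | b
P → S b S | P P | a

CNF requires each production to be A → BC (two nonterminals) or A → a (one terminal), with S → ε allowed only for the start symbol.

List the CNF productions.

TA → a; S → b; TB → b; P → a; S → S TA; P → S X0; X0 → TB S; P → P P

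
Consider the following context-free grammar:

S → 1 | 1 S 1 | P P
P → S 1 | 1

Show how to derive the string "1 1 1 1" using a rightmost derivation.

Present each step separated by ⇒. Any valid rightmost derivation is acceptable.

S ⇒ 1 S 1 ⇒ 1 P P 1 ⇒ 1 P 1 1 ⇒ 1 1 1 1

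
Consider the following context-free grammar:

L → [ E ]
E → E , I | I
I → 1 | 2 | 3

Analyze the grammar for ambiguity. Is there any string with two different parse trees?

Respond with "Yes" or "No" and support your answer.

No - the grammar is unambiguous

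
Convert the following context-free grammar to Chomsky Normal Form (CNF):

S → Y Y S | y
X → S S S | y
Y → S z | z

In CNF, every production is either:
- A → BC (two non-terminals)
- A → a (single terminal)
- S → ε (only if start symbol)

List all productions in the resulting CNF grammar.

S → y; X → y; TZ → z; Y → z; S → Y X0; X0 → Y S; X → S X1; X1 → S S; Y → S TZ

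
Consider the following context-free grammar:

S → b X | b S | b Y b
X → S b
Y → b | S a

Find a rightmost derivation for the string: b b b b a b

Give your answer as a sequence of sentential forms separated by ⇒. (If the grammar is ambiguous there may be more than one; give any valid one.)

S ⇒ b Y b ⇒ b S a b ⇒ b b Y b a b ⇒ b b b b a b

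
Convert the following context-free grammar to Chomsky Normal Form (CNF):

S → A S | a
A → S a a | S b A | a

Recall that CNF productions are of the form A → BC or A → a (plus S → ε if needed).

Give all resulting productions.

S → a; TA → a; TB → b; A → a; S → A S; A → S X0; X0 → TA TA; A → S X1; X1 → TB A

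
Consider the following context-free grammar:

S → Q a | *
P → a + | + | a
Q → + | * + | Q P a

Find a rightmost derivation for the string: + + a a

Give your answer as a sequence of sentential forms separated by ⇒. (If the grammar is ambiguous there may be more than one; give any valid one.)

S ⇒ Q a ⇒ Q P a a ⇒ Q + a a ⇒ + + a a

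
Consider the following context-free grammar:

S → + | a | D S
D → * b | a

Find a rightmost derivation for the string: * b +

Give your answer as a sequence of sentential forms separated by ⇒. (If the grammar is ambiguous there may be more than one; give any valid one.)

S ⇒ D S ⇒ D + ⇒ * b +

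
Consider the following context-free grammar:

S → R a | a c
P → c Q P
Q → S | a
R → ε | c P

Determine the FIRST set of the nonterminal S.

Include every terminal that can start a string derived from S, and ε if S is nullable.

We compute FIRST(S) using the standard algorithm.
FIRST(P) = {c}
FIRST(Q) = {a, c}
FIRST(R) = {c, ε}
FIRST(S) = {a, c}
Therefore, FIRST(S) = {a, c}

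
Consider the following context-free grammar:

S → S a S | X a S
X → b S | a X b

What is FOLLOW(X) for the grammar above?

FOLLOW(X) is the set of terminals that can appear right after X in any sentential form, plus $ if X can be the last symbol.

We compute FOLLOW(X) using the standard algorithm.
FOLLOW(S) starts with {$}.
FIRST(S) = {a, b}
FIRST(X) = {a, b}
FOLLOW(S) = {$, a, b}
FOLLOW(X) = {a, b}
Therefore, FOLLOW(X) = {a, b}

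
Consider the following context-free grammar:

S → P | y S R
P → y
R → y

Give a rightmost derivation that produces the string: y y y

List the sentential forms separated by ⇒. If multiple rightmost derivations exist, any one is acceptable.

S ⇒ y S R ⇒ y S y ⇒ y P y ⇒ y y y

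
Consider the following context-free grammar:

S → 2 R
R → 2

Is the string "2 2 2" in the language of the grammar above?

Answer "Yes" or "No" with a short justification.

No - no valid derivation exists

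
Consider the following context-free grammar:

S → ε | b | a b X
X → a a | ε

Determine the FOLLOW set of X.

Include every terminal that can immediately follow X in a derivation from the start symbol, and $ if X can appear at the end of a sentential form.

We compute FOLLOW(X) using the standard algorithm.
FOLLOW(S) starts with {$}.
FIRST(S) = {a, b, ε}
FIRST(X) = {a, ε}
FOLLOW(S) = {$}
FOLLOW(X) = {$}
Therefore, FOLLOW(X) = {$}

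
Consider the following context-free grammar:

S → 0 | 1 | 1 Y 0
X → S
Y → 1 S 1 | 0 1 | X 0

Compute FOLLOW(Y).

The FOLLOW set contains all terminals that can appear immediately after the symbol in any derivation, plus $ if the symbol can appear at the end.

We compute FOLLOW(Y) using the standard algorithm.
FOLLOW(S) starts with {$}.
FIRST(S) = {0, 1}
FIRST(X) = {0, 1}
FIRST(Y) = {0, 1}
FOLLOW(S) = {$, 0, 1}
FOLLOW(X) = {0}
FOLLOW(Y) = {0}
Therefore, FOLLOW(Y) = {0}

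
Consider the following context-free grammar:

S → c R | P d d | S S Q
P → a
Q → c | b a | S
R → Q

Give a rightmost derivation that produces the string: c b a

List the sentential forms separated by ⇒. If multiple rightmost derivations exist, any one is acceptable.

S ⇒ c R ⇒ c Q ⇒ c b a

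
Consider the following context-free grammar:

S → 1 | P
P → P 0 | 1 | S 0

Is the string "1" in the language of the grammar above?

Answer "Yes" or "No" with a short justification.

Yes - a valid derivation exists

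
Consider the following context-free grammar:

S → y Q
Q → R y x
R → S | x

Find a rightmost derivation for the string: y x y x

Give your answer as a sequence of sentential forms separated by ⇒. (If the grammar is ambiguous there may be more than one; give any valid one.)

S ⇒ y Q ⇒ y R y x ⇒ y x y x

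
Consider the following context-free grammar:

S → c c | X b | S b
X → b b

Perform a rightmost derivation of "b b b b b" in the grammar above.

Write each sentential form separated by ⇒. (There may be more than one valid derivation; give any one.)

S ⇒ S b ⇒ S b b ⇒ X b b b ⇒ b b b b b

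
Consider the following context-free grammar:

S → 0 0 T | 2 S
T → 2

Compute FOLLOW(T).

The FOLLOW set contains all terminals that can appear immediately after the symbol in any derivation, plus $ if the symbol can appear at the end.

We compute FOLLOW(T) using the standard algorithm.
FOLLOW(S) starts with {$}.
FIRST(S) = {0, 2}
FIRST(T) = {2}
FOLLOW(S) = {$}
FOLLOW(T) = {$}
Therefore, FOLLOW(T) = {$}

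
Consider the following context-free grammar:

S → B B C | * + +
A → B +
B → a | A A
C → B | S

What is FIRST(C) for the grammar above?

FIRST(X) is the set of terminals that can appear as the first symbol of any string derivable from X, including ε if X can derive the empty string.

We compute FIRST(C) using the standard algorithm.
FIRST(A) = {a}
FIRST(B) = {a}
FIRST(C) = {*, a}
FIRST(S) = {*, a}
Therefore, FIRST(C) = {*, a}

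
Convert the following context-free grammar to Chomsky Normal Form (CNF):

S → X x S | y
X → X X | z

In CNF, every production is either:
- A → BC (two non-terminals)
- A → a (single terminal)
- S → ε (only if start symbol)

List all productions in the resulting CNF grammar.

TX → x; S → y; X → z; S → X X0; X0 → TX S; X → X X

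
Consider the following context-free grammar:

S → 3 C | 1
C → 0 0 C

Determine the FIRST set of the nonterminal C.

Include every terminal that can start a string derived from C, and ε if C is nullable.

We compute FIRST(C) using the standard algorithm.
FIRST(C) = {0}
FIRST(S) = {1, 3}
Therefore, FIRST(C) = {0}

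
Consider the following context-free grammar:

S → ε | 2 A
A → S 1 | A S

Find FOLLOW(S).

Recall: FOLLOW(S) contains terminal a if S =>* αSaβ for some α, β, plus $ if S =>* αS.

We compute FOLLOW(S) using the standard algorithm.
FOLLOW(S) starts with {$}.
FIRST(A) = {1, 2}
FIRST(S) = {2, ε}
FOLLOW(A) = {$, 1, 2}
FOLLOW(S) = {$, 1, 2}
Therefore, FOLLOW(S) = {$, 1, 2}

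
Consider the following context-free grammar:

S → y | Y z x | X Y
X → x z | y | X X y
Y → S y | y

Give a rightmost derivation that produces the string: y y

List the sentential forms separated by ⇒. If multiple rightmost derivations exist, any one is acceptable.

S ⇒ X Y ⇒ X y ⇒ y y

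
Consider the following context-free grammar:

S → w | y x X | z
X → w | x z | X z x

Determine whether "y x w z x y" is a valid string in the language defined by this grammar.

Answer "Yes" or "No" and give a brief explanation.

No - no valid derivation exists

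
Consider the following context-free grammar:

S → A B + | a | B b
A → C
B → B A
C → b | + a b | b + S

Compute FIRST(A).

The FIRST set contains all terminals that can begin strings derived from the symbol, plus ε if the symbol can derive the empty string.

We compute FIRST(A) using the standard algorithm.
FIRST(A) = {+, b}
FIRST(B) = {}
FIRST(C) = {+, b}
FIRST(S) = {+, a, b}
Therefore, FIRST(A) = {+, b}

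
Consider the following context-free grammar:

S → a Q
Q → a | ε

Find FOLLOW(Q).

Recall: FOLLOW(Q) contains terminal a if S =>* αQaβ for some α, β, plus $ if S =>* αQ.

We compute FOLLOW(Q) using the standard algorithm.
FOLLOW(S) starts with {$}.
FIRST(Q) = {a, ε}
FIRST(S) = {a}
FOLLOW(Q) = {$}
FOLLOW(S) = {$}
Therefore, FOLLOW(Q) = {$}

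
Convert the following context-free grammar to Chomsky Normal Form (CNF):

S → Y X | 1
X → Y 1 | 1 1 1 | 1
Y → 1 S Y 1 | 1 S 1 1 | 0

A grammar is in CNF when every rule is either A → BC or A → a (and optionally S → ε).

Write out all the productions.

S → 1; T1 → 1; X → 1; Y → 0; S → Y X; X → Y T1; X → T1 X0; X0 → T1 T1; Y → T1 X1; X1 → S X2; X2 → Y T1; Y → T1 X3; X3 → S X4; X4 → T1 T1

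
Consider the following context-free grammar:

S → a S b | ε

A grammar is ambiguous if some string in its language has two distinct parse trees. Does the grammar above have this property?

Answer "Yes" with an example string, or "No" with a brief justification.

No - the grammar is unambiguous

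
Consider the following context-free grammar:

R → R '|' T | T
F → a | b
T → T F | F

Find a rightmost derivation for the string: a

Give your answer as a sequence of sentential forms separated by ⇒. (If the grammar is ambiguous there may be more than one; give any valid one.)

R ⇒ T ⇒ F ⇒ a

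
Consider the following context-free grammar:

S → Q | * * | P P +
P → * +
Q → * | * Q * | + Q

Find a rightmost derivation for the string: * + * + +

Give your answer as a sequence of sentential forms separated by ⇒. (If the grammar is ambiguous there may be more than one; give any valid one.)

S ⇒ P P + ⇒ P * + + ⇒ * + * + +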